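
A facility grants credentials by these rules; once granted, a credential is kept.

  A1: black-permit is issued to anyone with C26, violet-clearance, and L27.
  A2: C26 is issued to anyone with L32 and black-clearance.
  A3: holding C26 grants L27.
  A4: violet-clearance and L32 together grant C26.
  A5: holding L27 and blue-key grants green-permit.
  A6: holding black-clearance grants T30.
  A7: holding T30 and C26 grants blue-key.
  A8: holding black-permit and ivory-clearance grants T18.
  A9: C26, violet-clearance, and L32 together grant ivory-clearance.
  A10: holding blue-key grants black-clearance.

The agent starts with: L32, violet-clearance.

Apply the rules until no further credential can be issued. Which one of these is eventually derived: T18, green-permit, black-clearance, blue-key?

T18

Holding violet-clearance and L32 grants C26 (A4).
Holding C26, violet-clearance, and L32 grants ivory-clearance (A9).
Holding C26 grants L27 (A3).
Holding C26, violet-clearance, and L27 grants black-permit (A1).
Holding black-permit and ivory-clearance grants T18 (A8).
black-clearance would need blue-key (A10), but blue-key is never granted. blue-key would need T30 and C26 (A7), but T30 is never granted. green-permit would need L27 and blue-key (A5), but blue-key is never granted.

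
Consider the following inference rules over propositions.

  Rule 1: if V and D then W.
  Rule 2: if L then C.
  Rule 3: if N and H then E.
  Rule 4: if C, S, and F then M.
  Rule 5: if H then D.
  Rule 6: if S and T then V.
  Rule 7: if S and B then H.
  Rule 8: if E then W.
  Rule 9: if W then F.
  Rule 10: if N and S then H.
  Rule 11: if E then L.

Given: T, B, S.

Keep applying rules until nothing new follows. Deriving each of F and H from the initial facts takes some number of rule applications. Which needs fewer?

H: From S and B, Rule 7 gives H. [1 rule application]
F: From S and T, Rule 6 gives V. S and B hold, so H follows (Rule 7). From H, Rule 5 gives D. From V and D, Rule 1 gives W. W holds, so F follows (Rule 9). [5 rule applications]
H needs fewer.

H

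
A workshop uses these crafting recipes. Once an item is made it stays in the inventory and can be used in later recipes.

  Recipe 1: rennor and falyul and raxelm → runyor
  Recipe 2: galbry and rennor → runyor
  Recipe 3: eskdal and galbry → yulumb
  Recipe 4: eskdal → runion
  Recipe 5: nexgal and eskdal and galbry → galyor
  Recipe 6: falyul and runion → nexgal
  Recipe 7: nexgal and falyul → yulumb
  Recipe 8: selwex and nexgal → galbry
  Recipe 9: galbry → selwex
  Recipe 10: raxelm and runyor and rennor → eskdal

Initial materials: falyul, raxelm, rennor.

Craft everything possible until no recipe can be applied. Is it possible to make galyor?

galyor would need nexgal, eskdal, and galbry (Recipe 5), but galbry is never obtained.

No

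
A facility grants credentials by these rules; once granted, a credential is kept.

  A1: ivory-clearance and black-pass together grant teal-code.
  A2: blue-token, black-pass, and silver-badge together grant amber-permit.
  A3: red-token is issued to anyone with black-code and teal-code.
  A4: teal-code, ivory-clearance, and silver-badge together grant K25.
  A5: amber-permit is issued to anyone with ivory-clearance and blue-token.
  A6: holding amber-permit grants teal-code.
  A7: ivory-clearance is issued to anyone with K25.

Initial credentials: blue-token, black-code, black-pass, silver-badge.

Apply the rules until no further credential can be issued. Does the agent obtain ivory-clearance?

No

ivory-clearance would need K25 (A7), but K25 is never granted.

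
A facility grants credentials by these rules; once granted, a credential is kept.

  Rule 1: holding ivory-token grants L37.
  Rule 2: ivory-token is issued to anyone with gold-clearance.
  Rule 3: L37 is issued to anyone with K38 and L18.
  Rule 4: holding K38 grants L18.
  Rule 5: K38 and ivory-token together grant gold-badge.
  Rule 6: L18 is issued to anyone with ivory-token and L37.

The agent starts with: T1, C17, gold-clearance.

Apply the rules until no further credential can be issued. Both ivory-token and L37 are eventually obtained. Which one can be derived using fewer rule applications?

ivory-token: Holding gold-clearance grants ivory-token (Rule 2). [1 rule application]
L37: Holding gold-clearance grants ivory-token (Rule 2). Holding ivory-token grants L37 (Rule 1). [2 rule applications]
ivory-token needs fewer.

ivory-token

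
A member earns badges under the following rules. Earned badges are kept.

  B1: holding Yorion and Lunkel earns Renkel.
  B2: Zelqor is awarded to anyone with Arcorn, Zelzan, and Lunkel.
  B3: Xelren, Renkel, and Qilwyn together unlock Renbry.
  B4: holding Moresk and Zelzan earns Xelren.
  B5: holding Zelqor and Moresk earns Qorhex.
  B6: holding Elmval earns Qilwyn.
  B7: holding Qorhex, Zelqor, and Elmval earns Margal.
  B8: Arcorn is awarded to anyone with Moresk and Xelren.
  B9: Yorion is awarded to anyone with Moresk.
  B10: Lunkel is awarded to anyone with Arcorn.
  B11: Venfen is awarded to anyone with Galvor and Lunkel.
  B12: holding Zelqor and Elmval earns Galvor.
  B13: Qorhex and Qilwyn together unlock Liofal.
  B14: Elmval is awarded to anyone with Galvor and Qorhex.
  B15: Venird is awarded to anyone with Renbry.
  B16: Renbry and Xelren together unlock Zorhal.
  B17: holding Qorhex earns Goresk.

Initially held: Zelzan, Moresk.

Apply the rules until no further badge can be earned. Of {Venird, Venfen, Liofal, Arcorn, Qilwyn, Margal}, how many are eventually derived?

1

With Moresk and Zelzan, Xelren is earned (B4).
With Moresk and Xelren, Arcorn is earned (B8).
Venird would need Renbry (B15), but Renbry is never earned.
Venfen would need Galvor and Lunkel (B11), but Galvor is never earned.
Liofal would need Qorhex and Qilwyn (B13), but Qilwyn is never earned.
Arcorn: reached.
Qilwyn would need Elmval (B6), but Elmval is never earned.
Margal would need Qorhex, Zelqor, and Elmval (B7), but Elmval is never earned.
Reached: Arcorn — 1 of the 6.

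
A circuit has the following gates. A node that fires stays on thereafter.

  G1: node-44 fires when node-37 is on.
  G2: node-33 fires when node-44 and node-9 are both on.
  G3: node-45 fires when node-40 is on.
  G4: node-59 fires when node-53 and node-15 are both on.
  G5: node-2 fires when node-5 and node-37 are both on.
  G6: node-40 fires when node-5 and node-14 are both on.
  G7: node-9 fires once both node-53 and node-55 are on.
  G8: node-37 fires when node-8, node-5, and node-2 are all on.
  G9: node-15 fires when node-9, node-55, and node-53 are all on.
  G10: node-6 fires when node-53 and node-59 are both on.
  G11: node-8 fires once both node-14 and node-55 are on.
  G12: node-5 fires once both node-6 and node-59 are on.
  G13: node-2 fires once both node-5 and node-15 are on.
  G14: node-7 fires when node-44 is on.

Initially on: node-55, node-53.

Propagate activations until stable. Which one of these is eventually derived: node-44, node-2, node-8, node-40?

node-2

node-53 and node-55 are on, so node-9 fires (G7).
G9: node-9, node-55, and node-53 on → node-15 on.
G4: node-53 and node-15 on → node-59 on.
node-53 and node-59 are on, so node-6 fires (G10).
node-6 and node-59 are on, so node-5 fires (G12).
G13: node-5 and node-15 on → node-2 on.
node-40 would need node-5 and node-14 (G6), but node-14 never turns on. node-44 would need node-37 (G1), but node-37 never turns on. node-8 would need node-14 and node-55 (G11), but node-14 never turns on.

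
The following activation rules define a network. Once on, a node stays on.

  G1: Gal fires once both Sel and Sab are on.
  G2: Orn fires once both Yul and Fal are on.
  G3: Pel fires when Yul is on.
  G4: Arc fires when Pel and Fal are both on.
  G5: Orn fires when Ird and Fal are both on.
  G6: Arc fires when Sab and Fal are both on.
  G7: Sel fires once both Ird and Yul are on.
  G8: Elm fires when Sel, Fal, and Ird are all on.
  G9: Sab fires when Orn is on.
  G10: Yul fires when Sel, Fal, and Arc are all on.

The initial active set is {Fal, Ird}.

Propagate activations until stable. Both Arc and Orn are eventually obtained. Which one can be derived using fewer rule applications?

Orn

Orn: Ird and Fal are on, so Orn fires (G5). [1 rule application]
Arc: Ird and Fal are on, so Orn fires (G5). G9: Orn on → Sab on. G6: Sab and Fal on → Arc on. [3 rule applications]
Orn needs fewer.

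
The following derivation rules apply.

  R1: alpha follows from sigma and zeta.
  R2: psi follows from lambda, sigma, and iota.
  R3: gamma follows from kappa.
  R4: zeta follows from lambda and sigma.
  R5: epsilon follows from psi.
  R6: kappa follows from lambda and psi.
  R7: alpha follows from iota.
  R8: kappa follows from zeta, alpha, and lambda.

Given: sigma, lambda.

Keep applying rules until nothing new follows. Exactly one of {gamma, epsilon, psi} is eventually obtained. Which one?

lambda and sigma hold, so zeta follows (R4).
From sigma and zeta, R1 gives alpha.
From zeta, alpha, and lambda, R8 gives kappa.
From kappa, R3 gives gamma.
psi would need lambda, sigma, and iota (R2), but iota is never established. epsilon would need psi (R5), but psi is never established.

gamma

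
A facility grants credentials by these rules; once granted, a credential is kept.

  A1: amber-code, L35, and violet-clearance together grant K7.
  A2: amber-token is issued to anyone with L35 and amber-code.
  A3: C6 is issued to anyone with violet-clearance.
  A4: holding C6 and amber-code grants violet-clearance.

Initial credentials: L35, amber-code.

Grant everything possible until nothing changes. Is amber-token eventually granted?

Holding L35 and amber-code grants amber-token (A2).

Yes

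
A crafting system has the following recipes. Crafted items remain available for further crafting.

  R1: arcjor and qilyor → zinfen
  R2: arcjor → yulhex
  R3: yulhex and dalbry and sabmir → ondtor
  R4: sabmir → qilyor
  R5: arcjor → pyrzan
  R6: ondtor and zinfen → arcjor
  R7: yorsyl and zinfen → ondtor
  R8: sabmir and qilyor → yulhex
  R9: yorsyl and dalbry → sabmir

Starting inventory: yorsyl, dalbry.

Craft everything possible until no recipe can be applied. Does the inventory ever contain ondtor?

yorsyl and dalbry → sabmir (R9).
sabmir → qilyor (R4).
Using R8, sabmir and qilyor make yulhex.
Using R3, yulhex, dalbry, and sabmir make ondtor.

Yes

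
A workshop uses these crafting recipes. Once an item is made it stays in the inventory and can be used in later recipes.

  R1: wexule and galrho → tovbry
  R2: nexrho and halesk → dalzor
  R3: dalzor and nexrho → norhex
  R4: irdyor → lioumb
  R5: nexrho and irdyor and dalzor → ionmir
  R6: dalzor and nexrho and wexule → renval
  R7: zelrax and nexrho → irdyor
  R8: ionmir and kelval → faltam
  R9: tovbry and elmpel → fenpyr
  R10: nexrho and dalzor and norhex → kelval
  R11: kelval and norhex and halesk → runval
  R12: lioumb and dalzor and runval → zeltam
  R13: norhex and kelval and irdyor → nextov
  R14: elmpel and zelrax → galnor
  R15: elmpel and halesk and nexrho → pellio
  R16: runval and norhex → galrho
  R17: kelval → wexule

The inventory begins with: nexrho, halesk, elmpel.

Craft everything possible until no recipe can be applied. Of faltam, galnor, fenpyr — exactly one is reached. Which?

nexrho and halesk → dalzor (R2).
dalzor and nexrho → norhex (R3).
Using R10, nexrho, dalzor, and norhex make kelval.
kelval and norhex and halesk → runval (R11).
kelval → wexule (R17).
runval and norhex → galrho (R16).
wexule and galrho → tovbry (R1).
tovbry and elmpel → fenpyr (R9).
faltam would need ionmir and kelval (R8), but ionmir is never obtained. galnor would need elmpel and zelrax (R14), but zelrax is never obtained.

fenpyr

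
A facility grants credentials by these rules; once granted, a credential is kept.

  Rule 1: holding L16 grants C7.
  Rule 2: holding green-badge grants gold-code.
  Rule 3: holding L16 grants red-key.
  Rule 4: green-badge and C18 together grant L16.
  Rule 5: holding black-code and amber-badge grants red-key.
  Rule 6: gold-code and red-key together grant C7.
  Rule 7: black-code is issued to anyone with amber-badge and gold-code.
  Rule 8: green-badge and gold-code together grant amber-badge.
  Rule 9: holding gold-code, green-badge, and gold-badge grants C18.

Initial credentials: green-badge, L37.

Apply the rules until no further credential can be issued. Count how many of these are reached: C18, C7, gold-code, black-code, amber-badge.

Holding green-badge grants gold-code (Rule 2).
Holding green-badge and gold-code grants amber-badge (Rule 8).
Holding amber-badge and gold-code grants black-code (Rule 7).
Holding black-code and amber-badge grants red-key (Rule 5).
Holding gold-code and red-key grants C7 (Rule 6).
C18 would need gold-code, green-badge, and gold-badge (Rule 9), but gold-badge is never granted.
C7: reached.
gold-code: reached.
black-code: reached.
amber-badge: reached.
Reached: C7, gold-code, black-code, and amber-badge — 4 of the 5.

4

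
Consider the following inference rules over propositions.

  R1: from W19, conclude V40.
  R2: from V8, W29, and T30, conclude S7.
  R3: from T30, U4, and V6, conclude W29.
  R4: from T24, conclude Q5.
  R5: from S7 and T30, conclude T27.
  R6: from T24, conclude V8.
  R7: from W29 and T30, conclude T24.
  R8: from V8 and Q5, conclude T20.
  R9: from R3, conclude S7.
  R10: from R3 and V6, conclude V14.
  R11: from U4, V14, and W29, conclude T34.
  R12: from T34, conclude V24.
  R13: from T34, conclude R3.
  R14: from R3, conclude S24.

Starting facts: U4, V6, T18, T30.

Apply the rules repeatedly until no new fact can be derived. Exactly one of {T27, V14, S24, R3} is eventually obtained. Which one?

T27

T30, U4, and V6 hold, so W29 follows (R3).
W29 and T30 hold, so T24 follows (R7).
From T24, R6 gives V8.
From V8, W29, and T30, R2 gives S7.
From S7 and T30, R5 gives T27.
S24 would need R3 (R14), but R3 is never established. V14 would need R3 and V6 (R10), but R3 is never established. R3 would need T34 (R13), but T34 is never established.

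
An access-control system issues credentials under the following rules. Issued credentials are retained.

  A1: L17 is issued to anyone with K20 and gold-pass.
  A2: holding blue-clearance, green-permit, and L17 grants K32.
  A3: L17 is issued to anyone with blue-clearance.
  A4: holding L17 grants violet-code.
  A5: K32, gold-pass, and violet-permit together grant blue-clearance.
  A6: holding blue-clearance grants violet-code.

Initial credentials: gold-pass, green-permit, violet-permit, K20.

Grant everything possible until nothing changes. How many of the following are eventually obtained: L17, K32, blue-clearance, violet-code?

Holding K20 and gold-pass grants L17 (A1).
Holding L17 grants violet-code (A4).
L17: reached.
K32 would need blue-clearance, green-permit, and L17 (A2), but blue-clearance is never granted.
blue-clearance would need K32, gold-pass, and violet-permit (A5), but K32 is never granted.
violet-code: reached.
Reached: L17 and violet-code — 2 of the 4.

2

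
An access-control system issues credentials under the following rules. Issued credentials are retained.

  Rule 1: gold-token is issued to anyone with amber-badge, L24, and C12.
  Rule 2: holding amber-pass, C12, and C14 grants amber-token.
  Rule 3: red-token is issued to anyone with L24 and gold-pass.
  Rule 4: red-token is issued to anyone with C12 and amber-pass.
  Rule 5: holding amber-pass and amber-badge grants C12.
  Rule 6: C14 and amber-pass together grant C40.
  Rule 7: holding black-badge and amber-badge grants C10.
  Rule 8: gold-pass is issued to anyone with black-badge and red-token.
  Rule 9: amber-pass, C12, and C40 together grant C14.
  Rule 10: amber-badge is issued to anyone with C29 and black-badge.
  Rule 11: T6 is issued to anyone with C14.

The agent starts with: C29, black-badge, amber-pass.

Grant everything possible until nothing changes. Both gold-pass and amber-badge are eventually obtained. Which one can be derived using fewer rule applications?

amber-badge: Holding C29 and black-badge grants amber-badge (Rule 10). [1 rule application]
gold-pass: Holding C29 and black-badge grants amber-badge (Rule 10). Holding amber-pass and amber-badge grants C12 (Rule 5). Holding C12 and amber-pass grants red-token (Rule 4). Holding black-badge and red-token grants gold-pass (Rule 8). [4 rule applications]
amber-badge needs fewer.

amber-badge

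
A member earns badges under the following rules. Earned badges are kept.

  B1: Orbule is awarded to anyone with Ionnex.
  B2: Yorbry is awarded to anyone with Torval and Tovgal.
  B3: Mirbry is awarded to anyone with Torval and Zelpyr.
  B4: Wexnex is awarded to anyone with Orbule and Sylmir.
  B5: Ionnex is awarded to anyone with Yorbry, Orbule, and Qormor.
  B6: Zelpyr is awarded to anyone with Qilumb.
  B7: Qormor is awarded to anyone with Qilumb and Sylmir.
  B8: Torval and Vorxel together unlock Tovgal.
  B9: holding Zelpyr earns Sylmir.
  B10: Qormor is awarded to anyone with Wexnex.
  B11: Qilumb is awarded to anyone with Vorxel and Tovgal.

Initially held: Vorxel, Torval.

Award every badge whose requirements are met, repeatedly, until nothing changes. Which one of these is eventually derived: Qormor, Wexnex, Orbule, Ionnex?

With Torval and Vorxel, Tovgal is earned (B8).
With Vorxel and Tovgal, Qilumb is earned (B11).
With Qilumb, Zelpyr is earned (B6).
With Zelpyr, Sylmir is earned (B9).
With Qilumb and Sylmir, Qormor is earned (B7).
Ionnex would need Yorbry, Orbule, and Qormor (B5), but Orbule is never earned. Orbule would need Ionnex (B1), but Ionnex is never earned. Wexnex would need Orbule and Sylmir (B4), but Orbule is never earned.

Qormor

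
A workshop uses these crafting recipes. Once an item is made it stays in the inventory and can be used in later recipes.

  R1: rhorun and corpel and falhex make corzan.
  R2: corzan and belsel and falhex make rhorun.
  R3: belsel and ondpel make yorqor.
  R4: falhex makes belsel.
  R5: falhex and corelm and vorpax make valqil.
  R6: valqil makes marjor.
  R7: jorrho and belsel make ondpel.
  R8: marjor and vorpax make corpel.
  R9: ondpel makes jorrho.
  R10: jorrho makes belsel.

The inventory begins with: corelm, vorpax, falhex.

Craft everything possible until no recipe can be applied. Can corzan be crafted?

corzan would need rhorun, corpel, and falhex (R1), but rhorun is never obtained.

No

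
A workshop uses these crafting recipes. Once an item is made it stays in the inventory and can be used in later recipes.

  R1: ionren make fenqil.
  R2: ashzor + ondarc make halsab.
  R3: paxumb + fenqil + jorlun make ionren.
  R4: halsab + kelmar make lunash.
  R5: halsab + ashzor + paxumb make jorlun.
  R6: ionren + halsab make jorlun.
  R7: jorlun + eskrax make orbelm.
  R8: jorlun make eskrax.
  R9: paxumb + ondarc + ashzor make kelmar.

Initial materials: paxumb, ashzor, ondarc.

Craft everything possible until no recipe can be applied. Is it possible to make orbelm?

ashzor + ondarc → halsab (R2).
Using R5, halsab, ashzor, and paxumb make jorlun.
jorlun → eskrax (R8).
Using R7, jorlun and eskrax make orbelm.

Yes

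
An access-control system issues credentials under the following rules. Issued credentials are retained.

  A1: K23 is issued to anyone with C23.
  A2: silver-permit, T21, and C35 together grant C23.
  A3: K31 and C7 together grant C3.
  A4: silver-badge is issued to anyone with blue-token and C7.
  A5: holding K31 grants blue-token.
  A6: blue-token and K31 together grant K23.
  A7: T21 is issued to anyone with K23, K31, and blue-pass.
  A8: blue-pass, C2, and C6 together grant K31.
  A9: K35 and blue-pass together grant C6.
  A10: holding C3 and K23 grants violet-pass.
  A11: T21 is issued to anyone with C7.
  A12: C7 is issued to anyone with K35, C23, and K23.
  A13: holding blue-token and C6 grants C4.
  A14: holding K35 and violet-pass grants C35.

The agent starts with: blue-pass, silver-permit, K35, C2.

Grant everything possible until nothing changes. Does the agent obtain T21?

Holding K35 and blue-pass grants C6 (A9).
Holding blue-pass, C2, and C6 grants K31 (A8).
Holding K31 grants blue-token (A5).
Holding blue-token and K31 grants K23 (A6).
Holding K23, K31, and blue-pass grants T21 (A7).

Yes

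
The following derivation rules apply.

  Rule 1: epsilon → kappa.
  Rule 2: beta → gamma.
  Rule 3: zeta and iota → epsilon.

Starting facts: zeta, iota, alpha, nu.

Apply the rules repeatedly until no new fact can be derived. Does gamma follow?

No

gamma would need beta (Rule 2), but beta is never established.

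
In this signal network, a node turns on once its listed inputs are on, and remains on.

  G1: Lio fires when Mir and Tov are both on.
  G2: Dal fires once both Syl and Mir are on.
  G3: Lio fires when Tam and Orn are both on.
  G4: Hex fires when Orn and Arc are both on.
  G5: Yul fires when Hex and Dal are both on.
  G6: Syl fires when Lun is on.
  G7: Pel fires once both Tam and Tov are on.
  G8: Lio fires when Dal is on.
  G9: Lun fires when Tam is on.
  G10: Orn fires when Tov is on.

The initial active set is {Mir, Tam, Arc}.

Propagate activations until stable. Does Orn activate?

No

Orn would need Tov (G10), but Tov never turns on.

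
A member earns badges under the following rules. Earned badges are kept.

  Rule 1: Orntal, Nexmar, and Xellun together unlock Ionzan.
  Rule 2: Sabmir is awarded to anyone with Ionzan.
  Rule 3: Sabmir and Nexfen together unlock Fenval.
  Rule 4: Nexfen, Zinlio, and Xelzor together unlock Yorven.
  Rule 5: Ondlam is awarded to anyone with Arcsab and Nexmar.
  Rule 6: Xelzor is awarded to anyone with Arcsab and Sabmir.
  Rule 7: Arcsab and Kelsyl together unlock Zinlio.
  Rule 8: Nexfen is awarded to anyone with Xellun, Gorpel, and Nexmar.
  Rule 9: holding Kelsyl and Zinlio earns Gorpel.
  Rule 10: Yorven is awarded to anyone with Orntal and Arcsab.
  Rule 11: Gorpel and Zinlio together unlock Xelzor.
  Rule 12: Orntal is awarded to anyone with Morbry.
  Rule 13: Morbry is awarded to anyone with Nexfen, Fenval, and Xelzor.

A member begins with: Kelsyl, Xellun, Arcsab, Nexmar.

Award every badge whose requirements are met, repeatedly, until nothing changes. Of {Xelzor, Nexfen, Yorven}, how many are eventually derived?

3

With Arcsab and Kelsyl, Zinlio is earned (Rule 7).
With Kelsyl and Zinlio, Gorpel is earned (Rule 9).
With Gorpel and Zinlio, Xelzor is earned (Rule 11).
With Xellun, Gorpel, and Nexmar, Nexfen is earned (Rule 8).
With Nexfen, Zinlio, and Xelzor, Yorven is earned (Rule 4).
Xelzor: reached.
Nexfen: reached.
Yorven: reached.
All 3 are reached.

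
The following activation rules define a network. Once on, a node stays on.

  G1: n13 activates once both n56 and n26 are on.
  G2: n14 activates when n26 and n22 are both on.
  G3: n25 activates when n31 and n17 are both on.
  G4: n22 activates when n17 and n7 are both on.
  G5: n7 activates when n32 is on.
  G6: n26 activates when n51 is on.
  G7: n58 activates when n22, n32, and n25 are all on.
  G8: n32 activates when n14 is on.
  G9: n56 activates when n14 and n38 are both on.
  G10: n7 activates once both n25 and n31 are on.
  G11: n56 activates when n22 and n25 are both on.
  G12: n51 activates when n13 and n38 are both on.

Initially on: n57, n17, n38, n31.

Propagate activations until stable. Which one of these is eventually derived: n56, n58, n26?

n56

n31 and n17 are on, so n25 activates (G3).
n25 and n31 are on, so n7 activates (G10).
n17 and n7 are on, so n22 activates (G4).
n22 and n25 are on, so n56 activates (G11).
n26 would need n51 (G6), but n51 never turns on. n58 would need n22, n32, and n25 (G7), but n32 never turns on.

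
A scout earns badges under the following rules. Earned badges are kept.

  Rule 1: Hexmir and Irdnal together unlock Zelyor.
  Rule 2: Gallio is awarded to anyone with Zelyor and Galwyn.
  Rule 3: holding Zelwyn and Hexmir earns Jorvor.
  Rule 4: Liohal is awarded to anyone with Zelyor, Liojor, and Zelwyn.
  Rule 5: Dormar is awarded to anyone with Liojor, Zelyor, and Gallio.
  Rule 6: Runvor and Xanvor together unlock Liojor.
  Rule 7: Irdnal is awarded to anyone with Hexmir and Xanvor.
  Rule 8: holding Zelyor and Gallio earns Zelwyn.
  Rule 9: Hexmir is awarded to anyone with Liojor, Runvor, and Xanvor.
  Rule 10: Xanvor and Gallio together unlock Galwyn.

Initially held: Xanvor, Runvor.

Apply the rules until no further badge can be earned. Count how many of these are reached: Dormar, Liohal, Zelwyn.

0

Dormar would need Liojor, Zelyor, and Gallio (Rule 5), but Gallio is never earned.
Liohal would need Zelyor, Liojor, and Zelwyn (Rule 4), but Zelwyn is never earned.
Zelwyn would need Zelyor and Gallio (Rule 8), but Gallio is never earned.
None of the 3 are reached.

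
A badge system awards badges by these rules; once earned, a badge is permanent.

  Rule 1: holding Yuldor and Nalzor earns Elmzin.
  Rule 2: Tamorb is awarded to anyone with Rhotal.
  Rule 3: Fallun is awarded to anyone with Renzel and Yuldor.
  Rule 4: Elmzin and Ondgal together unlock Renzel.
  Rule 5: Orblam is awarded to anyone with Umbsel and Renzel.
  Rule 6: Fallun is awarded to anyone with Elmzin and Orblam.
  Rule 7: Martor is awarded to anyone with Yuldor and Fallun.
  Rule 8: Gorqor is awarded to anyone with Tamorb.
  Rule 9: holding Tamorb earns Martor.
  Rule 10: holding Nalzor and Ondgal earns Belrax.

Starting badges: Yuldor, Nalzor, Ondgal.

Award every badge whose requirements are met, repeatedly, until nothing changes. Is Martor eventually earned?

Yes

With Yuldor and Nalzor, Elmzin is earned (Rule 1).
With Elmzin and Ondgal, Renzel is earned (Rule 4).
With Renzel and Yuldor, Fallun is earned (Rule 3).
With Yuldor and Fallun, Martor is earned (Rule 7).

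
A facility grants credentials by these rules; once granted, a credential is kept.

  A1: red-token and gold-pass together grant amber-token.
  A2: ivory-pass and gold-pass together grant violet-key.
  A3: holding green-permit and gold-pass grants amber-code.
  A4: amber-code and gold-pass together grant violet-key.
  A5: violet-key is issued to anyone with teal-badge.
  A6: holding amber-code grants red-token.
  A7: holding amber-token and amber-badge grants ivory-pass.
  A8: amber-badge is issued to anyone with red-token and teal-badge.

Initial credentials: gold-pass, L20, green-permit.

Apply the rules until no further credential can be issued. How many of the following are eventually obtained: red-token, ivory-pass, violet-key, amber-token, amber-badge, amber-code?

Holding green-permit and gold-pass grants amber-code (A3).
Holding amber-code grants red-token (A6).
Holding amber-code and gold-pass grants violet-key (A4).
Holding red-token and gold-pass grants amber-token (A1).
red-token: reached.
ivory-pass would need amber-token and amber-badge (A7), but amber-badge is never granted.
violet-key: reached.
amber-token: reached.
amber-badge would need red-token and teal-badge (A8), but teal-badge is never granted.
amber-code: reached.
Reached: red-token, violet-key, amber-token, and amber-code — 4 of the 6.

4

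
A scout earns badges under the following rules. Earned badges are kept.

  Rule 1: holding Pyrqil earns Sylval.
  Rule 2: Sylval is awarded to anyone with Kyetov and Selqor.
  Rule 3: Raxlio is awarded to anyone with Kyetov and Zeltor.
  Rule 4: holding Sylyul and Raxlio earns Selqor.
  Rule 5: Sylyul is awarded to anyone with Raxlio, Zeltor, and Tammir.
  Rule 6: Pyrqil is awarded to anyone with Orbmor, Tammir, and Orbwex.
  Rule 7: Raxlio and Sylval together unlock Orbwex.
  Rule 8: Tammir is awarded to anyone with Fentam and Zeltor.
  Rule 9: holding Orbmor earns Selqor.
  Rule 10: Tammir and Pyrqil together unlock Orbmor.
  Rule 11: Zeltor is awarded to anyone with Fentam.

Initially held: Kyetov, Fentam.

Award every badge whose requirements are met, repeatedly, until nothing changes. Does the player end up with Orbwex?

Yes

With Fentam, Zeltor is earned (Rule 11).
With Fentam and Zeltor, Tammir is earned (Rule 8).
With Kyetov and Zeltor, Raxlio is earned (Rule 3).
With Raxlio, Zeltor, and Tammir, Sylyul is earned (Rule 5).
With Sylyul and Raxlio, Selqor is earned (Rule 4).
With Kyetov and Selqor, Sylval is earned (Rule 2).
With Raxlio and Sylval, Orbwex is earned (Rule 7).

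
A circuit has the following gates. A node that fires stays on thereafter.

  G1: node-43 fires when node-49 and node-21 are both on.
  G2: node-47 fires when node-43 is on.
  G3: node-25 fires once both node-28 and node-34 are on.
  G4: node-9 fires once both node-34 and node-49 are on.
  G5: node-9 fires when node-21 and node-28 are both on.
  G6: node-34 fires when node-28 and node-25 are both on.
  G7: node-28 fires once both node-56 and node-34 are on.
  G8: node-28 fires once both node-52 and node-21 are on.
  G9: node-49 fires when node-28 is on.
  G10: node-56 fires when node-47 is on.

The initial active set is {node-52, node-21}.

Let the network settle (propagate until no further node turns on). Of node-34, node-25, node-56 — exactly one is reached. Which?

node-52 and node-21 are on, so node-28 fires (G8).
node-28 is on, so node-49 fires (G9).
G1: node-49 and node-21 on → node-43 on.
G2: node-43 on → node-47 on.
G10: node-47 on → node-56 on.
node-34 would need node-28 and node-25 (G6), but node-25 never turns on. node-25 would need node-28 and node-34 (G3), but node-34 never turns on.

node-56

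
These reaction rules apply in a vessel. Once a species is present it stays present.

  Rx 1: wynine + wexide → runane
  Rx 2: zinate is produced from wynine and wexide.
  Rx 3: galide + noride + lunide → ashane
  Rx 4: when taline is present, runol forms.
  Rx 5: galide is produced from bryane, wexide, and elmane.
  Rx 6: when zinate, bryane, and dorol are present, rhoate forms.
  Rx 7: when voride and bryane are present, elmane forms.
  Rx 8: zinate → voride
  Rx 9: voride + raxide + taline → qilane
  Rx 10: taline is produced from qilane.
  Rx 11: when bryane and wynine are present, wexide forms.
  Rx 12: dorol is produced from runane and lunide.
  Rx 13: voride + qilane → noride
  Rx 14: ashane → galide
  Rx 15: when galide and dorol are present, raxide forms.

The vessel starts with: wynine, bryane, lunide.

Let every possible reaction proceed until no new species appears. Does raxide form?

Yes

bryane and wynine present → wexide forms (Rx 11).
wynine and wexide present → runane forms (Rx 1).
wynine and wexide present → zinate forms (Rx 2).
runane and lunide present → dorol forms (Rx 12).
zinate present → voride forms (Rx 8).
voride and bryane present → elmane forms (Rx 7).
bryane, wexide, and elmane present → galide forms (Rx 5).
galide and dorol present → raxide forms (Rx 15).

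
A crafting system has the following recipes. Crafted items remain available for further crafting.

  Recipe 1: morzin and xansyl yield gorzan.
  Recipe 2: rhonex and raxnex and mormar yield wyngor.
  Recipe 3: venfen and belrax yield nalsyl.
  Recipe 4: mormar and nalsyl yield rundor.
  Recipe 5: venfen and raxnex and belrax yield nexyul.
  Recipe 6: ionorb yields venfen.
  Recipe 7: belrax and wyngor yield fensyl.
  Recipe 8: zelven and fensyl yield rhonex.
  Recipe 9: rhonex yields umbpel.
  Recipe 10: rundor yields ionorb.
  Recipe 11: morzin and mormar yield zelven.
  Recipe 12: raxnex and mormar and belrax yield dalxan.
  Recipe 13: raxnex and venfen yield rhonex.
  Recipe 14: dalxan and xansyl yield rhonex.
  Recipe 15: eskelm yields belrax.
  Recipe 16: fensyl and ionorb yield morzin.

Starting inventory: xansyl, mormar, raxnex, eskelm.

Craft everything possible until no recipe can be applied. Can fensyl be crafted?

Yes

eskelm → belrax (Recipe 15).
Using Recipe 12, raxnex, mormar, and belrax make dalxan.
Using Recipe 14, dalxan and xansyl make rhonex.
Using Recipe 2, rhonex, raxnex, and mormar make wyngor.
belrax and wyngor → fensyl (Recipe 7).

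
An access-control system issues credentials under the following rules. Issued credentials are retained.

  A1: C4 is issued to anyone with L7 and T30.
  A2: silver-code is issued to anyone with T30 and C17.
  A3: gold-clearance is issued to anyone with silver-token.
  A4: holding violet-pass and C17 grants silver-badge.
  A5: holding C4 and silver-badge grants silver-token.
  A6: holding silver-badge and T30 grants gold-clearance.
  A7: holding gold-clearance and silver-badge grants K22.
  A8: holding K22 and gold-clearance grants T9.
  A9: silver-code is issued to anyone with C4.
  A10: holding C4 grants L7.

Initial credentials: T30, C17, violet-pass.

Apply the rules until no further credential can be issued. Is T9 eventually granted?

Yes

Holding violet-pass and C17 grants silver-badge (A4).
Holding silver-badge and T30 grants gold-clearance (A6).
Holding gold-clearance and silver-badge grants K22 (A7).
Holding K22 and gold-clearance grants T9 (A8).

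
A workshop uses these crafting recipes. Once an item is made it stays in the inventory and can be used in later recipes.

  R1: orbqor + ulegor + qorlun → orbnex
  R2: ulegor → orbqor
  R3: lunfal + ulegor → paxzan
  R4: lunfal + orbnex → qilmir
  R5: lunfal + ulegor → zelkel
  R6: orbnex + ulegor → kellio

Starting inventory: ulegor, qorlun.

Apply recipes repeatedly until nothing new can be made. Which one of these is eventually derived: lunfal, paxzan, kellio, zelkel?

kellio

ulegor → orbqor (R2).
orbqor + ulegor + qorlun → orbnex (R1).
orbnex + ulegor → kellio (R6).
zelkel would need lunfal and ulegor (R5), but lunfal is never obtained. No rule produces lunfal, and it is not given. paxzan would need lunfal and ulegor (R3), but lunfal is never obtained.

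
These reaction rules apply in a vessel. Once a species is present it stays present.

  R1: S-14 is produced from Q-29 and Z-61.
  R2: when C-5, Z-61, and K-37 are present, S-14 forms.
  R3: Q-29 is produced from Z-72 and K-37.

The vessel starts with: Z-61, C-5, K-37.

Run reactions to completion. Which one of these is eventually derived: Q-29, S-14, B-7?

S-14

C-5, Z-61, and K-37 present → S-14 forms (R2).
No rule produces B-7, and it is not given. Q-29 would need Z-72 and K-37 (R3), but Z-72 never forms.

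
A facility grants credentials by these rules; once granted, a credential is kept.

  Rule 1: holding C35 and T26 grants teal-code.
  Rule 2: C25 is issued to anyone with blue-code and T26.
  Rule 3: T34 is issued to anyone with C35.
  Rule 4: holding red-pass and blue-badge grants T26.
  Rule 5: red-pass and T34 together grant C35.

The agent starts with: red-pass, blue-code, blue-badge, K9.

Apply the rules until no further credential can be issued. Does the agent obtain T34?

T34 would need C35 (Rule 3), but C35 is never granted.

No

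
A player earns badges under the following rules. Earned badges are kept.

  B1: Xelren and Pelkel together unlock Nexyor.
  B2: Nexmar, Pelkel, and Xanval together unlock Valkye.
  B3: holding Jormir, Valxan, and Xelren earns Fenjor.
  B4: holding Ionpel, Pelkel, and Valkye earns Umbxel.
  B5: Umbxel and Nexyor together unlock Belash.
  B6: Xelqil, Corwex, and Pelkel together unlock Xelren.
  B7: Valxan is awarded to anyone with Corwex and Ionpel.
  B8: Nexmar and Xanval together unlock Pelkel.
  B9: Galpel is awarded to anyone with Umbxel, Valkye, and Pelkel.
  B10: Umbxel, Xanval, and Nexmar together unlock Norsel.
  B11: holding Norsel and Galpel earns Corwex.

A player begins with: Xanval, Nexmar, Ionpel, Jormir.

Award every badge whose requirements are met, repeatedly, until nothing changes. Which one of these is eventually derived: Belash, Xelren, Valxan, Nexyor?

With Nexmar and Xanval, Pelkel is earned (B8).
With Nexmar, Pelkel, and Xanval, Valkye is earned (B2).
With Ionpel, Pelkel, and Valkye, Umbxel is earned (B4).
With Umbxel, Valkye, and Pelkel, Galpel is earned (B9).
With Umbxel, Xanval, and Nexmar, Norsel is earned (B10).
With Norsel and Galpel, Corwex is earned (B11).
With Corwex and Ionpel, Valxan is earned (B7).
Belash would need Umbxel and Nexyor (B5), but Nexyor is never earned. Xelren would need Xelqil, Corwex, and Pelkel (B6), but Xelqil is never earned. Nexyor would need Xelren and Pelkel (B1), but Xelren is never earned.

Valxan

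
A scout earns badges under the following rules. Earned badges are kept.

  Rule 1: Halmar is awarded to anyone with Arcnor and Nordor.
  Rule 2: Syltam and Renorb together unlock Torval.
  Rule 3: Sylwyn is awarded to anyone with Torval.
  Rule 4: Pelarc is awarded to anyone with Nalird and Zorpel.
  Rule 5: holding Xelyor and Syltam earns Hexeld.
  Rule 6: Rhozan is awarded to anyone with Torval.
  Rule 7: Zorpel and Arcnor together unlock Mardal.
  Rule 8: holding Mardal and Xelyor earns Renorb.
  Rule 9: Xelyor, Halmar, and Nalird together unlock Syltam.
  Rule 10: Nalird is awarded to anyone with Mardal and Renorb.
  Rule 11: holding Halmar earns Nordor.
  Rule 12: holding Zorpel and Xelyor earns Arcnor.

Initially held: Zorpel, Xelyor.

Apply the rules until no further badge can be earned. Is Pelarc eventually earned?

With Zorpel and Xelyor, Arcnor is earned (Rule 12).
With Zorpel and Arcnor, Mardal is earned (Rule 7).
With Mardal and Xelyor, Renorb is earned (Rule 8).
With Mardal and Renorb, Nalird is earned (Rule 10).
With Nalird and Zorpel, Pelarc is earned (Rule 4).

Yes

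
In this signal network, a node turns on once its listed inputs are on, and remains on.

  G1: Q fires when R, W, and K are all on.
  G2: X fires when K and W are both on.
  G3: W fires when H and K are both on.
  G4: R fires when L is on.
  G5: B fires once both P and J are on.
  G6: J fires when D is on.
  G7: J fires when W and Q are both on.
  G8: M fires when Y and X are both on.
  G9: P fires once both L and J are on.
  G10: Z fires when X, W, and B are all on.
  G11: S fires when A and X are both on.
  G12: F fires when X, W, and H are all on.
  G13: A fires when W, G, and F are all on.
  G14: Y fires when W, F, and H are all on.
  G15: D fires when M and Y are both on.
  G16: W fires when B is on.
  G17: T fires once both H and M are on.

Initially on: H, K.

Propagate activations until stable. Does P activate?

No

P would need L and J (G9), but L never turns on.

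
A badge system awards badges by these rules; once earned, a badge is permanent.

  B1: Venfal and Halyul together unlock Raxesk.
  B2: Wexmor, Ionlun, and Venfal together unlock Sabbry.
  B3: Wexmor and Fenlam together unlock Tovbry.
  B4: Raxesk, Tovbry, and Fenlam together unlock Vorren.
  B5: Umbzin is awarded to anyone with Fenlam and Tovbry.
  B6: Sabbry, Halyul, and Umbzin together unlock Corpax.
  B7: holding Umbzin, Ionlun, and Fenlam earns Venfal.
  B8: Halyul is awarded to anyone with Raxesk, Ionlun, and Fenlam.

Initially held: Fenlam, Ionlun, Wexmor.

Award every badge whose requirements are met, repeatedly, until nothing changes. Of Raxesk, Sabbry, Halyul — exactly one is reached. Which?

With Wexmor and Fenlam, Tovbry is earned (B3).
With Fenlam and Tovbry, Umbzin is earned (B5).
With Umbzin, Ionlun, and Fenlam, Venfal is earned (B7).
With Wexmor, Ionlun, and Venfal, Sabbry is earned (B2).
Raxesk would need Venfal and Halyul (B1), but Halyul is never earned. Halyul would need Raxesk, Ionlun, and Fenlam (B8), but Raxesk is never earned.

Sabbry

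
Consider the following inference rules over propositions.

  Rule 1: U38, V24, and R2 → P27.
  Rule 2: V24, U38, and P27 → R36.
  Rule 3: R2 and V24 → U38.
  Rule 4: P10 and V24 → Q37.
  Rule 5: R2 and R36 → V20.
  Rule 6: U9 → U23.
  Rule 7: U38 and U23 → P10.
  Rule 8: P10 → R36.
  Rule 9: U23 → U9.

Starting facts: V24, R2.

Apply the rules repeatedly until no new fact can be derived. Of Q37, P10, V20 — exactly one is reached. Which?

V20

From R2 and V24, Rule 3 gives U38.
U38, V24, and R2 hold, so P27 follows (Rule 1).
From V24, U38, and P27, Rule 2 gives R36.
From R2 and R36, Rule 5 gives V20.
P10 would need U38 and U23 (Rule 7), but U23 is never established. Q37 would need P10 and V24 (Rule 4), but P10 is never established.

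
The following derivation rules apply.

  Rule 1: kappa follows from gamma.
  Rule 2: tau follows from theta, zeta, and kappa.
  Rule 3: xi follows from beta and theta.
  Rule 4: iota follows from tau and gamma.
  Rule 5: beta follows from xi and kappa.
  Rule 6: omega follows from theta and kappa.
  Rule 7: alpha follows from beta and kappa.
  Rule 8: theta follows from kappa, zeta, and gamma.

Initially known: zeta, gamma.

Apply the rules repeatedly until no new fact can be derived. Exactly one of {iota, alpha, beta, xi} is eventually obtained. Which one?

From gamma, Rule 1 gives kappa.
kappa, zeta, and gamma hold, so theta follows (Rule 8).
theta, zeta, and kappa hold, so tau follows (Rule 2).
tau and gamma hold, so iota follows (Rule 4).
alpha would need beta and kappa (Rule 7), but beta is never established. xi would need beta and theta (Rule 3), but beta is never established. beta would need xi and kappa (Rule 5), but xi is never established.

iota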